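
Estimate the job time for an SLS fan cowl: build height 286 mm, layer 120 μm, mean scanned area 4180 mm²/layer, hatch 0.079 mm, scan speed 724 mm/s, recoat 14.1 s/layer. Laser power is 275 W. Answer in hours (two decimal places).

57.73 hours

Number of layers: 286 / 0.12 → 2384 (rounded up).
Scan path per layer: 4180 / 0.079 → 52911.4 mm.
Per-layer scan time = 52911.4 / 724, so 73.082 s.
Layer cycle = 73.082 + 14.1 = 87.182 s.
Build time = 2384 × 87.182 = 207841.888 s = 57.73 hours.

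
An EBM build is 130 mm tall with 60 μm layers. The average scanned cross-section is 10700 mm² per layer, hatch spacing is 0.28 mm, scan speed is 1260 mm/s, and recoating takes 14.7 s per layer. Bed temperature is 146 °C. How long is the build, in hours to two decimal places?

Number of layers: 130 / 0.06 → 2167 (rounded up).
Hatch length per layer = 10700 / 0.28, so 38214.3 mm.
Scan time per layer: 38214.3 / 1260 → 30.3288 s.
Layer cycle = 30.3288 + 14.7 = 45.0288 s.
2167 layers × 45.0288 s/layer = 97577.4096 s, i.e. 27.10 hours.

27.10 hours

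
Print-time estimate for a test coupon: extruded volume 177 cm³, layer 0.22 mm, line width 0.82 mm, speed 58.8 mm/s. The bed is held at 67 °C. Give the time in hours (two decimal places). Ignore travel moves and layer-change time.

4.64 hours

Bead cross-section = 0.22 × 0.82 = 0.1804 mm².
Total extruded path = 177000/0.1804 = 981153 mm.
Extrusion time: 981153 / 58.8 → 16686.3 s.
That's 16686.3 s → 4.64 hours.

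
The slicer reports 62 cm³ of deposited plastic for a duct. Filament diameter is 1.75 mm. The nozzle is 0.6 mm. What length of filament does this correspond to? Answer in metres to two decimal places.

Filament cross-section = π × (1.75/2)² = 2.4053 mm².
L = 62000 mm³ / 2.4053 mm² = 25776.41 mm, i.e. 25.78 m.

25.78 m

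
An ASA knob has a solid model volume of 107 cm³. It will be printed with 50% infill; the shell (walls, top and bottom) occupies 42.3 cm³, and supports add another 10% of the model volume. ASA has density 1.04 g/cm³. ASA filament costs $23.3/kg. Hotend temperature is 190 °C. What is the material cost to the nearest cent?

Infill region = 107 − 42.3, so 64.7 cm³.
Deposited infill = 0.50 × 64.7, so 32.35 cm³.
Support = 0.10 × 107 = 10.7 cm³.
Total printed volume: 42.3 + 32.35 + 10.7 → 85.35 cm³.
Mass = 85.35 × 1.04, so 88.764 g.
Cost = 88.764 g / 1000 × $23.3/kg = $2.07.

$2.07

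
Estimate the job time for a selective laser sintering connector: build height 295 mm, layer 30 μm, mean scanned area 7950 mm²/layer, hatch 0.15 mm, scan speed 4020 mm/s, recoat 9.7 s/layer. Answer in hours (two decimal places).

Number of layers: 295 / 0.03 → 9834 (rounded up).
Hatch length per layer = 7950 / 0.15 = 53000 mm.
Laser time per layer = 53000 / 4020, so 13.1841 s.
Per-layer time: 13.1841 + 9.7 → 22.8841 s.
Total: 9834 × 22.8841 s = 225042.2394 s → 62.51 hours.

62.51 hours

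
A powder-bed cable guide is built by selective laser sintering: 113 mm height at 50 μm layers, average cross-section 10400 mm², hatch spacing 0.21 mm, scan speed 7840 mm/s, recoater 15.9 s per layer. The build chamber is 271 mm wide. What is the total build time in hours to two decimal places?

Number of layers: 113 / 0.05 → 2260 (rounded up).
Per-layer scan distance = 10400 / 0.21, so 49523.8 mm.
Laser time per layer = 49523.8 / 7840 = 6.3168 s.
Per-layer time = 6.3168 + 15.9 = 22.2168 s.
Total: 2260 × 22.2168 s = 50209.968 s → 13.95 hours.

13.95 hours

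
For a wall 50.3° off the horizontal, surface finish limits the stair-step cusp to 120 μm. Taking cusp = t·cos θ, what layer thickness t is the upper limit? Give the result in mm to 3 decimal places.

Layer height = cusp / cos(50.3°) = 0.12 / 0.6388 = 0.188 mm.

0.188 mm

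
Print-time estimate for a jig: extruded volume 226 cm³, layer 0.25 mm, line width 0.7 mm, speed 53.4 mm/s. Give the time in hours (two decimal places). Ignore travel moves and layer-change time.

Extrusion cross-section = 0.25 × 0.7, so 0.175 mm².
Path length: 226000 mm³ / 0.175 mm² → 1291428.6 mm.
Extrusion time = 1291428.6 / 53.4 = 24184.1 s.
Converting: 24184.1 s = 6.72 hours.

6.72 hours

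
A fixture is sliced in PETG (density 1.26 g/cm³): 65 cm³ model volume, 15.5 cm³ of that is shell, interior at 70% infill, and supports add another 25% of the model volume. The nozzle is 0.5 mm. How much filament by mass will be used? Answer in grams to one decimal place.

Infill region: 65 − 15.5 → 49.5 cm³.
Infill volume = 0.70 × 49.5, so 34.65 cm³.
Support: 0.25 × 65 → 16.25 cm³.
Total extruded: 15.5 + 34.65 + 16.25 → 66.4 cm³.
Mass = 66.4 × 1.26 = 83.664 g.

83.7 g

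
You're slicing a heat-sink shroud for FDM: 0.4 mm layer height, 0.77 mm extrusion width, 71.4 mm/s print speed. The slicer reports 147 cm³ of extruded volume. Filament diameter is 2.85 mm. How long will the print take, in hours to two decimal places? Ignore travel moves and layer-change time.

Bead cross-section = 0.4 × 0.77, so 0.308 mm².
Toolpath length = 147 cm³ / 0.308 mm² = 147000 / 0.308 = 477272.7 mm.
Print-move time = 477272.7 / 71.4 = 6684.5 s.
In the requested units: 6684.5 s = 1.86 hours.

1.86 hours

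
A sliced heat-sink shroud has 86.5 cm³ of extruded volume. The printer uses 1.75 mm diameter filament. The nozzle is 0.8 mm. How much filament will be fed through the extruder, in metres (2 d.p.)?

Cross-section of 1.75 mm filament: π·(1.75/2)² = 2.4053 mm².
Length = 86.5 cm³ / 2.4053 mm² = 86500 / 2.4053 = 35962.25 mm = 35.96 m.

35.96 m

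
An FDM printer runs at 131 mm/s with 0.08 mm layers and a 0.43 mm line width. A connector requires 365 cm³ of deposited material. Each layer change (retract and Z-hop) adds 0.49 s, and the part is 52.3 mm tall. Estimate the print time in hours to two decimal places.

22.59 hours

Extrusion cross-section: 0.08 × 0.43 → 0.0344 mm².
Path length: 365000 mm³ / 0.0344 mm² → 10610465.1 mm.
Extrusion time = 10610465.1 / 131, so 80995.9 s.
Layers = ⌈52.3/0.08⌉ = 654.
Layer-change overhead: 654 × 0.49 → 320.46 s.
Altogether 80995.9 + 320.46 = 81316.36 s, i.e. 22.59 hours.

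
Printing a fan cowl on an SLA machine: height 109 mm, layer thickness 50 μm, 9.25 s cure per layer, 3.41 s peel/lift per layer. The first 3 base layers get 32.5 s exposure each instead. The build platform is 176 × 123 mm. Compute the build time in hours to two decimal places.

Layer count = ceil(109 / 0.05) = 2180.
Burn-in layers = 3 × (32.5 + 3.41), so 107.73 s.
Regular layers = 2177 × (9.25 + 3.41), so 27560.82 s.
Total = 107.73 + 27560.82 = 27668.55 s = 7.69 hours.

7.69 hours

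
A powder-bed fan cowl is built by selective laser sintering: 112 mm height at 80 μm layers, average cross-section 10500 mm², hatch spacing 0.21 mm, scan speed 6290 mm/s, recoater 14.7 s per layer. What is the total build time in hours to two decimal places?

Layers = ⌈112/0.08⌉ = 1400.
Per-layer scan distance = 10500 / 0.21 = 50000 mm.
Laser time per layer = 50000 / 6290 = 7.9491 s.
Per-layer time = 7.9491 + 14.7, so 22.6491 s.
1400 layers × 22.6491 s/layer = 31708.74 s, i.e. 8.81 hours.

8.81 hours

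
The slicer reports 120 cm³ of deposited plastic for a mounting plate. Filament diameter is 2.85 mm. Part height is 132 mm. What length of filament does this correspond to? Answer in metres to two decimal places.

A = π r² = π × 1.425² = 6.3794 mm².
Length = 120 cm³ / 6.3794 mm² = 120000 / 6.3794 = 18810.55 mm = 18.81 m.

18.81 m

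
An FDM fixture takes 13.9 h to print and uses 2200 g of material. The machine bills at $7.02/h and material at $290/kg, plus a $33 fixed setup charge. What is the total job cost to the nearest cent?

Machine-time cost = 7.02 × 13.9, so $97.578.
Material charge = 290 × 2200/1000 = $638.00.
Total = 97.578 + 638.00 + 33 = 768.578 ≈ $768.58.

$768.58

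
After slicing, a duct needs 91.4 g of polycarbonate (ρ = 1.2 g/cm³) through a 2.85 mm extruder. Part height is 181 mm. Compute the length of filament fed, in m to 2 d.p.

11.94 m

Extruded volume: 91.4/1.2 = 76.1667 cm³ (76166.7 mm³).
A = π r² = π × 1.425² = 6.3794 mm².
Length = 76166.7 / 6.3794 = 11939.48 mm = 11.94 m.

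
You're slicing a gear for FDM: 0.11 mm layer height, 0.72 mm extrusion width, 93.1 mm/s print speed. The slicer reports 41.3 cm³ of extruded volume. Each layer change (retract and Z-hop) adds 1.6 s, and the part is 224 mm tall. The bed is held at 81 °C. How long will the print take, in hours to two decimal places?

Line area: 0.11 × 0.72 → 0.0792 mm².
Toolpath length = 41.3 cm³ / 0.0792 mm² = 41300 / 0.0792 = 521464.6 mm.
Extrusion time: 521464.6 / 93.1 → 5601.1 s.
Layers = ⌈224/0.11⌉ = 2037.
Non-print overhead = 2037 × 1.6 = 3259.2 s.
Total = 5601.1 + 3259.2 = 8860.3 s = 2.46 hours.

2.46 hours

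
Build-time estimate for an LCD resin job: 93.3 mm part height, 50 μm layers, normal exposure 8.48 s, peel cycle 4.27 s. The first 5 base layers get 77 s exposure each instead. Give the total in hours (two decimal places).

Layers = ⌈93.3/0.05⌉ = 1866.
Base layers: 5 × (77 + 4.27) → 406.35 s.
Normal layers = 1861 × (8.48 + 4.27) = 23727.75 s.
Sum: 406.35 + 23727.75 = 24134.1 s → 6.70 hours.

6.70 hours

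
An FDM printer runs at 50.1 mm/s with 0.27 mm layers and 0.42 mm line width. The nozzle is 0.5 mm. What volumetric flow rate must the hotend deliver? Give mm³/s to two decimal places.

Extrusion cross-section = 0.27 × 0.42 = 0.1134 mm².
Volumetric flow = 50.1 × 0.1134 = 5.68 mm³/s.

5.68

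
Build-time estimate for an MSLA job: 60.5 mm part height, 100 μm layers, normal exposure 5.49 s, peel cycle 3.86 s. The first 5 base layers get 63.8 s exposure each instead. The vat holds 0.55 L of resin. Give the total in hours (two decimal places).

Layer count = ceil(60.5 / 0.1) = 605.
Bottom layers = 5 × (63.8 + 3.86), so 338.3 s.
Normal layers: 600 × (5.49 + 3.86) → 5610 s.
Total = 338.3 + 5610 = 5948.3 s = 1.65 hours.

1.65 hours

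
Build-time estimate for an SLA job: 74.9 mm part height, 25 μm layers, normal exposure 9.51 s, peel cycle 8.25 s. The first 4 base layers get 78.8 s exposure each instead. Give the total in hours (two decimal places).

14.86 hours

Layer count = ceil(74.9 / 0.025) = 2996.
Base layers = 4 × (78.8 + 8.25), so 348.2 s.
Normal layers = 2992 × (9.51 + 8.25) = 53137.92 s.
Sum: 348.2 + 53137.92 = 53486.12 s → 14.86 hours.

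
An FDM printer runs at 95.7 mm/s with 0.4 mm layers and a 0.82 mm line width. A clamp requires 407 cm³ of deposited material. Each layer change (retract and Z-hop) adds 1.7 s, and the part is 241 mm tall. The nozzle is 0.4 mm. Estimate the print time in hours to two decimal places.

Extrusion cross-section: 0.4 × 0.82 → 0.328 mm².
Total extruded path = 407000/0.328 = 1240853.7 mm.
Print-move time: 1240853.7 / 95.7 → 12966.1 s.
Layer count = ceil(241 / 0.4) = 603.
Layer-change overhead = 603 × 1.7, so 1025.1 s.
Altogether 12966.1 + 1025.1 = 13991.2 s, i.e. 3.89 hours.

3.89 hours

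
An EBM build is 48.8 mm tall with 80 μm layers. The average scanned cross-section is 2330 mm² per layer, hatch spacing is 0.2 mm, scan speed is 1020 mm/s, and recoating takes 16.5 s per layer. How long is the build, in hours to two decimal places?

Layers = ⌈48.8/0.08⌉ = 610.
Hatch length per layer = 2330 / 0.2, so 11650 mm.
Per-layer scan time = 11650 / 1020 = 11.4216 s.
Time per layer: 11.4216 + 16.5 → 27.9216 s.
Build time = 610 × 27.9216 = 17032.176 s = 4.73 hours.

4.73 hours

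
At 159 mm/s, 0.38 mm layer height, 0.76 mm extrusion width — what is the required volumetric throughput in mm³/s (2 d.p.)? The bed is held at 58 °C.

45.92

Extrusion cross-section = 0.38 × 0.76 = 0.2888 mm².
Volumetric flow = 159 × 0.2888 = 45.92 mm³/s.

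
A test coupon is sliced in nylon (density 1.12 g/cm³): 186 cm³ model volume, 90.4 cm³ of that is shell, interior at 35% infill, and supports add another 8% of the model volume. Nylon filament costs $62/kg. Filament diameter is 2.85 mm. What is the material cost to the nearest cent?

Volume inside the shell = 186 − 90.4, so 95.6 cm³.
Deposited infill = 0.35 × 95.6, so 33.46 cm³.
Support = 0.08 × 186, so 14.88 cm³.
Total printed volume: 90.4 + 33.46 + 14.88 → 138.74 cm³.
Mass: 138.74 × 1.12 → 155.3888 g.
At $62/kg: 155.3888/1000 × 62 = $9.63.

$9.63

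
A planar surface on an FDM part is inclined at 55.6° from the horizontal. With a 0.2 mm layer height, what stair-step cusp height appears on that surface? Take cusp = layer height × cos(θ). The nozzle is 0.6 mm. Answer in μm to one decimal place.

h_c = t·cos θ = 0.2 × 0.5650 = 0.113 mm (113.0 μm).

113.0 μm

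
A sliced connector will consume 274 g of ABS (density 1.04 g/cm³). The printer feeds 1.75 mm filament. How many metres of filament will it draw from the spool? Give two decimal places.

Extruded volume: 274/1.04 = 263.4615 cm³ (263461.5 mm³).
Cross-section of 1.75 mm filament: π·(1.75/2)² = 2.4053 mm².
Length = 263461.5 / 2.4053 = 109533.74 mm = 109.53 m.

109.53 m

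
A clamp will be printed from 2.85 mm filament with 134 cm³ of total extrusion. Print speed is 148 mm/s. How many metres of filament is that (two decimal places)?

Cross-section of 2.85 mm filament: π·(2.85/2)² = 6.3794 mm².
L = 134000 mm³ / 6.3794 mm² = 21005.11 mm, i.e. 21.01 m.

21.01 m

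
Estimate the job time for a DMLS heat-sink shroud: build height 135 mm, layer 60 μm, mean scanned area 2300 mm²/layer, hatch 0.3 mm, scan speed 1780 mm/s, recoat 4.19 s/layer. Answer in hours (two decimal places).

5.31 hours

Layer count = ceil(135 / 0.06) = 2250.
Scan path per layer = 2300 / 0.3, so 7666.7 mm.
Per-layer scan time = 7666.7 / 1780, so 4.3071 s.
Per-layer time = 4.3071 + 4.19, so 8.4971 s.
Total: 2250 × 8.4971 s = 19118.475 s → 5.31 hours.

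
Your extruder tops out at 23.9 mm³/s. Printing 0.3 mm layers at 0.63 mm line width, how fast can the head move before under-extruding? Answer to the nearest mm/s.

126 mm/s

A = 0.3 × 0.63 = 0.189 mm².
v_max = Q/A = 23.9/0.189 = 126.46 mm/s → 126 mm/s.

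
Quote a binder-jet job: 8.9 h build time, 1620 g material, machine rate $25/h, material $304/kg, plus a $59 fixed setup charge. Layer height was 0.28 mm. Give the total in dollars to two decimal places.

Time charge: 25 × 8.9 → $222.50.
Feedstock cost = 304 × 1620/1000 = $492.48.
Total = 222.50 + 492.48 + 59 = $773.98.

$773.98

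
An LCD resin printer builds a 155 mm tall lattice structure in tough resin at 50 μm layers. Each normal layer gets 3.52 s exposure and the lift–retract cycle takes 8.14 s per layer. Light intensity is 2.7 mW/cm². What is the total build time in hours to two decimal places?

Layer count = ceil(155 / 0.05) = 3100.
Each layer takes: 3.52 + 8.14 → 11.66 s.
Build time: 3100 × 11.66 s = 36146 s, i.e. 10.04 hours.

10.04 hours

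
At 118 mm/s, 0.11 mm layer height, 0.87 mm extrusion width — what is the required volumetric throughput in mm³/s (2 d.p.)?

11.29

Extrusion cross-section: 0.11 × 0.87 → 0.0957 mm².
Volumetric flow = 118 × 0.0957 = 11.29 mm³/s.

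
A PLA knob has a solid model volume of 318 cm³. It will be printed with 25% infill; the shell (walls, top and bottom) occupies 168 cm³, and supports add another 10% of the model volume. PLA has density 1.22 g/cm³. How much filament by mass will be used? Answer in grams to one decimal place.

289.5 g

Interior volume = 318 − 168 = 150 cm³.
Infill volume: 0.25 × 150 → 37.5 cm³.
Support = 0.10 × 318 = 31.8 cm³.
Total extruded = 168 + 37.5 + 31.8 = 237.3 cm³.
Mass: 237.3 × 1.22 → 289.506 g.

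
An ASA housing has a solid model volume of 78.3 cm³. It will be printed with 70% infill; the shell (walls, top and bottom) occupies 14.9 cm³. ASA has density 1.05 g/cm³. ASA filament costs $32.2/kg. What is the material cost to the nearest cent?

$2.00

Volume inside the shell = 78.3 − 14.9 = 63.4 cm³.
Infill deposited: 0.70 × 63.4 → 44.38 cm³.
Total printed volume = 14.9 + 44.38, so 59.28 cm³.
Mass: 59.28 × 1.05 → 62.244 g.
At $32.2/kg: 62.244/1000 × 32.2 = $2.00.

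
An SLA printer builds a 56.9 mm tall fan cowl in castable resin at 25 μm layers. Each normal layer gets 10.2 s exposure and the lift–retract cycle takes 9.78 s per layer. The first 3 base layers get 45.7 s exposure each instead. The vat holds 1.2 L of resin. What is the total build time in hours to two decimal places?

Number of layers: 56.9 / 0.025 → 2276 (rounded up).
Base layers: 3 × (45.7 + 9.78) → 166.44 s.
Regular layers: 2273 × (10.2 + 9.78) → 45414.54 s.
Total = 166.44 + 45414.54 = 45580.98 s = 12.66 hours.

12.66 hours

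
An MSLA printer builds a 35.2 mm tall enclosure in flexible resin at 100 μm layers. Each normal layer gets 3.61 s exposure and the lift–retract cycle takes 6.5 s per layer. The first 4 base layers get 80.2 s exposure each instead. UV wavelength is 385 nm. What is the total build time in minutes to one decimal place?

64.4 minutes

Layer count = ceil(35.2 / 0.1) = 352.
Bottom layers: 4 × (80.2 + 6.5) → 346.8 s.
Remaining layers = 348 × (3.61 + 6.5) = 3518.28 s.
Total = 346.8 + 3518.28 = 3865.08 s = 64.4 minutes.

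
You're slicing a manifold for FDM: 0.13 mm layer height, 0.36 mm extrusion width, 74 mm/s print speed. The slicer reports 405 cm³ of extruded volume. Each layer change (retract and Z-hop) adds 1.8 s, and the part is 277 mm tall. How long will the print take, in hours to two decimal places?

Bead cross-section = 0.13 × 0.36 = 0.0468 mm².
Path length: 405000 mm³ / 0.0468 mm² → 8653846.2 mm.
Extrusion time = 8653846.2 / 74, so 116943.9 s.
Number of layers: 277 / 0.13 → 2131 (rounded up).
Non-print overhead = 2131 × 1.8 = 3835.8 s.
Altogether 116943.9 + 3835.8 = 120779.7 s, i.e. 33.55 hours.

33.55 hours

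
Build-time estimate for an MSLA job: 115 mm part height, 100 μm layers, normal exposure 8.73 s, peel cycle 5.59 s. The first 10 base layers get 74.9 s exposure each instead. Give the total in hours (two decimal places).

Number of layers: 115 / 0.1 → 1150 (rounded up).
Bottom layers = 10 × (74.9 + 5.59), so 804.9 s.
Regular layers: 1140 × (8.73 + 5.59) → 16324.8 s.
Sum: 804.9 + 16324.8 = 17129.7 s → 4.76 hours.

4.76 hours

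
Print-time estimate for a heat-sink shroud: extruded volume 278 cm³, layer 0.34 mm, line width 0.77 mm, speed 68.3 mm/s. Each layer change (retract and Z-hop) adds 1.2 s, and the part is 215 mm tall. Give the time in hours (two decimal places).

Line area = 0.34 × 0.77 = 0.2618 mm².
Path length: 278000 mm³ / 0.2618 mm² → 1061879.3 mm.
Extrusion time = 1061879.3 / 68.3 = 15547.3 s.
Layers = ⌈215/0.34⌉ = 633.
Z-hop total = 633 × 1.2 = 759.6 s.
Altogether 15547.3 + 759.6 = 16306.9 s, i.e. 4.53 hours.

4.53 hours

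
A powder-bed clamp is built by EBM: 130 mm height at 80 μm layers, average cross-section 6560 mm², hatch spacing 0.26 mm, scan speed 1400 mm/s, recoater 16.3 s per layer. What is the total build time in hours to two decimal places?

15.49 hours

Number of layers: 130 / 0.08 → 1625 (rounded up).
Hatch length per layer = 6560 / 0.26 = 25230.8 mm.
Per-layer scan time = 25230.8 / 1400, so 18.022 s.
Per-layer time: 18.022 + 16.3 → 34.322 s.
1625 layers × 34.322 s/layer = 55773.25 s, i.e. 15.49 hours.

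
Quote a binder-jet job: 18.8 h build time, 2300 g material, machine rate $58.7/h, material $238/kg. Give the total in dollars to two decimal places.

$1650.96

Machine cost = 58.7 × 18.8 = $1103.56.
Feedstock cost = 238 × 2300/1000 = $547.40.
Job cost: 1103.56 + 547.40 = $1650.96.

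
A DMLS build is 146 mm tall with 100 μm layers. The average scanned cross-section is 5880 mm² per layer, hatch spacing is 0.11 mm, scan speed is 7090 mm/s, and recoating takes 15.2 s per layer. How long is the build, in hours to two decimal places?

Layers = ⌈146/0.1⌉ = 1460.
Scan path per layer = 5880 / 0.11, so 53454.5 mm.
Laser time per layer: 53454.5 / 7090 → 7.5394 s.
Per-layer time: 7.5394 + 15.2 → 22.7394 s.
Build time = 1460 × 22.7394 = 33199.524 s = 9.22 hours.

9.22 hours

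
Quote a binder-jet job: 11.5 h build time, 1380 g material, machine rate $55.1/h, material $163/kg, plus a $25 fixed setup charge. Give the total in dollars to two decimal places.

Time charge = 55.1 × 11.5 = $633.65.
Material cost = 163 × 1380/1000, so $224.94.
Adding setup: 633.65 + 224.94 + 25 → $883.59.

$883.59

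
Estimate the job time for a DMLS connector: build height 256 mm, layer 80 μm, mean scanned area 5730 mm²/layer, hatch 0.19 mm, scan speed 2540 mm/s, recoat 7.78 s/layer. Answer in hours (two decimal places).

17.47 hours

Layers = ⌈256/0.08⌉ = 3200.
Scan path per layer = 5730 / 0.19, so 30157.9 mm.
Per-layer scan time: 30157.9 / 2540 → 11.8732 s.
Time per layer = 11.8732 + 7.78, so 19.6532 s.
Build time = 3200 × 19.6532 = 62890.24 s = 17.47 hours.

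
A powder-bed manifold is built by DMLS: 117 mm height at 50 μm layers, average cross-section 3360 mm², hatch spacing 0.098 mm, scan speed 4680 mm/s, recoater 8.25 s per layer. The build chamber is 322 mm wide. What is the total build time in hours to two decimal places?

10.12 hours

Layers = ⌈117/0.05⌉ = 2340.
Scan path per layer = 3360 / 0.098, so 34285.7 mm.
Per-layer scan time = 34285.7 / 4680, so 7.326 s.
Time per layer: 7.326 + 8.25 → 15.576 s.
2340 layers × 15.576 s/layer = 36447.84 s, i.e. 10.12 hours.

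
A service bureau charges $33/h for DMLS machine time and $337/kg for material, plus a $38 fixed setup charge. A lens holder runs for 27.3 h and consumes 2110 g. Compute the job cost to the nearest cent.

$1649.97

Machine cost = 33 × 27.3, so $900.90.
Material cost = 337 × 2110/1000, so $711.07.
Adding setup: 900.90 + 711.07 + 38 → $1649.97.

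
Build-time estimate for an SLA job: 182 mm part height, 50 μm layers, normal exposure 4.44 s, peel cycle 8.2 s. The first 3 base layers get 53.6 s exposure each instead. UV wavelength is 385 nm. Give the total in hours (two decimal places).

Layers = ⌈182/0.05⌉ = 3640.
Base layers = 3 × (53.6 + 8.2) = 185.4 s.
Regular layers = 3637 × (4.44 + 8.2), so 45971.68 s.
Sum: 185.4 + 45971.68 = 46157.08 s → 12.82 hours.

12.82 hours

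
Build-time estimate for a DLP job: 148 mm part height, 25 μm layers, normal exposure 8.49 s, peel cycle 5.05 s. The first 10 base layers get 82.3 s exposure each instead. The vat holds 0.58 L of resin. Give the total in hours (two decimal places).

Layer count = ceil(148 / 0.025) = 5920.
Burn-in layers = 10 × (82.3 + 5.05), so 873.5 s.
Remaining layers = 5910 × (8.49 + 5.05), so 80021.4 s.
Total = 873.5 + 80021.4 = 80894.9 s = 22.47 hours.

22.47 hours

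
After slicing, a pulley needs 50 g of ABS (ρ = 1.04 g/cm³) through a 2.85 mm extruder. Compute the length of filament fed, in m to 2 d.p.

Volume = 50 g / 1.04 g·cm⁻³ = 48.0769 cm³ = 48076.9 mm³.
A = π r² = π × 1.425² = 6.3794 mm².
L = V/A = 48076.9/6.3794 = 7536.27 mm → 7.54 m.

7.54 m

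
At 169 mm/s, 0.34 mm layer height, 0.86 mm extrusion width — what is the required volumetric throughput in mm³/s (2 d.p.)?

A = 0.34 × 0.86 = 0.2924 mm².
Volumetric flow = 169 × 0.2924 = 49.42 mm³/s.

49.42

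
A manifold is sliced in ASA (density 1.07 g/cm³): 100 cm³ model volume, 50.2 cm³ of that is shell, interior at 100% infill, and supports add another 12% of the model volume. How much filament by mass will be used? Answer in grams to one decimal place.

119.8 g

Volume inside the shell = 100 − 50.2 = 49.8 cm³.
Infill deposited: 1.00 × 49.8 → 49.8 cm³.
Support = 0.12 × 100, so 12 cm³.
Total extruded: 50.2 + 49.8 + 12 → 112 cm³.
Mass: 112 × 1.07 → 119.84 g.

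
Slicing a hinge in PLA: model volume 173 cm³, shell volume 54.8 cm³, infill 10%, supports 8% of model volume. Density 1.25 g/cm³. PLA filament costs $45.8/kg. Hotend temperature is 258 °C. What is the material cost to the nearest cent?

Volume inside the shell: 173 − 54.8 → 118.2 cm³.
Deposited infill = 0.10 × 118.2 = 11.82 cm³.
Support = 0.08 × 173 = 13.84 cm³.
Deposited volume = 54.8 + 11.82 + 13.84 = 80.46 cm³.
Mass = 80.46 × 1.25, so 100.575 g.
At $45.8/kg: 100.575/1000 × 45.8 = $4.61.

$4.61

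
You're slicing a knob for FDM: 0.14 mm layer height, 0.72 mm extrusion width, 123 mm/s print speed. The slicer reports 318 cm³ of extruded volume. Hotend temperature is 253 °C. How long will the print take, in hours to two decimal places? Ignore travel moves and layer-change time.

7.12 hours

Line area: 0.14 × 0.72 → 0.1008 mm².
Toolpath length = 318 cm³ / 0.1008 mm² = 318000 / 0.1008 = 3154761.9 mm.
Extrusion time: 3154761.9 / 123 → 25648.5 s.
That's 25648.5 s → 7.12 hours.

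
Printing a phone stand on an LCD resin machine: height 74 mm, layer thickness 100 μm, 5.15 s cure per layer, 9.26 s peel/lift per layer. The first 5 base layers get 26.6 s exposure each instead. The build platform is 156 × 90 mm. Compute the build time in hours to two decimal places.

Layers = ⌈74/0.1⌉ = 740.
Base layers = 5 × (26.6 + 9.26), so 179.3 s.
Regular layers = 735 × (5.15 + 9.26) = 10591.35 s.
Total = 179.3 + 10591.35 = 10770.65 s = 2.99 hours.

2.99 hours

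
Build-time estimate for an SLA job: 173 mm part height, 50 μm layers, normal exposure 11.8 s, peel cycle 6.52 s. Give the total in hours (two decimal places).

17.61 hours

Layers = ⌈173/0.05⌉ = 3460.
Per-layer time = 11.8 + 6.52, so 18.32 s.
Build time: 3460 × 18.32 s = 63387.2 s, i.e. 17.61 hours.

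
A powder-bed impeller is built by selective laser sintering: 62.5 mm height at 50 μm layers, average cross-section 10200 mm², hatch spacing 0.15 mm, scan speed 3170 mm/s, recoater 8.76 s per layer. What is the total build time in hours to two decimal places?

10.49 hours

Number of layers: 62.5 / 0.05 → 1250 (rounded up).
Scan path per layer: 10200 / 0.15 → 68000 mm.
Laser time per layer: 68000 / 3170 → 21.4511 s.
Layer cycle = 21.4511 + 8.76 = 30.2111 s.
Build time = 1250 × 30.2111 = 37763.875 s = 10.49 hours.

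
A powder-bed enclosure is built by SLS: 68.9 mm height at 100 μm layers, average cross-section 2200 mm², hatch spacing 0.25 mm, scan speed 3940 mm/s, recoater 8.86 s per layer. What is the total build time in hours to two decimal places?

Layer count = ceil(68.9 / 0.1) = 689.
Scan path per layer = 2200 / 0.25, so 8800 mm.
Laser time per layer = 8800 / 3940, so 2.2335 s.
Layer cycle = 2.2335 + 8.86, so 11.0935 s.
689 layers × 11.0935 s/layer = 7643.4215 s, i.e. 2.12 hours.

2.12 hours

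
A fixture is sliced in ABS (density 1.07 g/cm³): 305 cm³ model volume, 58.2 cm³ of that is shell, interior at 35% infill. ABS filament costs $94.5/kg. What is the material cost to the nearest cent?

Interior volume = 305 − 58.2 = 246.8 cm³.
Infill volume = 0.35 × 246.8, so 86.38 cm³.
Deposited volume = 58.2 + 86.38, so 144.58 cm³.
Mass = 144.58 × 1.07, so 154.7006 g.
Cost = 154.7006 g / 1000 × $94.5/kg = $14.62.

$14.62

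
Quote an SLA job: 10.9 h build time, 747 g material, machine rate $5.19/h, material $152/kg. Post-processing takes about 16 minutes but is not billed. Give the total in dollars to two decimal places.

Machine-time cost = 5.19 × 10.9, so $56.571.
Feedstock cost = 152 × 747/1000 = $113.544.
Total = 56.571 + 113.544 = 170.115 ≈ $170.12.

$170.12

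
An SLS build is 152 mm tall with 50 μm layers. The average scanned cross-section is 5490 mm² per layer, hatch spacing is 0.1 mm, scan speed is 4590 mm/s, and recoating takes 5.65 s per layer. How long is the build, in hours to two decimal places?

14.87 hours

Layers = ⌈152/0.05⌉ = 3040.
Per-layer scan distance = 5490 / 0.1, so 54900 mm.
Per-layer scan time = 54900 / 4590, so 11.9608 s.
Time per layer = 11.9608 + 5.65 = 17.6108 s.
Build time = 3040 × 17.6108 = 53536.832 s = 14.87 hours.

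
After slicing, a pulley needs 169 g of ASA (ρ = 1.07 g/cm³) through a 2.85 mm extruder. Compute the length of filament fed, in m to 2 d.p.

24.76 m

Extruded volume: 169/1.07 = 157.9439 cm³ (157943.9 mm³).
Cross-section of 2.85 mm filament: π·(2.85/2)² = 6.3794 mm².
L = V/A = 157943.9/6.3794 = 24758.43 mm → 24.76 m.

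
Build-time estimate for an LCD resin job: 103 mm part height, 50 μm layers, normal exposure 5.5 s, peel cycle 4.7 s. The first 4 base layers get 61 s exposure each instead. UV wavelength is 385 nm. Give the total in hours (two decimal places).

5.90 hours

Number of layers: 103 / 0.05 → 2060 (rounded up).
Burn-in layers = 4 × (61 + 4.7), so 262.8 s.
Remaining layers: 2056 × (5.5 + 4.7) → 20971.2 s.
Total = 262.8 + 20971.2 = 21234 s = 5.90 hours.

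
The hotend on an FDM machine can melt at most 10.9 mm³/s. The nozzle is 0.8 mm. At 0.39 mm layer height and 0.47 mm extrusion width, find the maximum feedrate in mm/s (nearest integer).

59 mm/s

Extrusion cross-section: 0.39 × 0.47 → 0.1833 mm².
v_max = Q/A = 10.9/0.1833 = 59.47 mm/s → 59 mm/s.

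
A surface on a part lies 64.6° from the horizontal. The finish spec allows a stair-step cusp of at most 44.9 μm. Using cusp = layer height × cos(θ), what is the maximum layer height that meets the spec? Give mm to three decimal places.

0.105 mm

t = h_c / cos θ = 0.0449 / 0.4289 = 0.105 mm.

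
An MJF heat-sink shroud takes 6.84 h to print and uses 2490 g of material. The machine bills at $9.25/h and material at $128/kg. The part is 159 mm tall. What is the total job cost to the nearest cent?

Time charge: 9.25 × 6.84 → $63.27.
Material cost = 128 × 2490/1000, so $318.72.
Job cost: 63.27 + 318.72 = $381.99.

$381.99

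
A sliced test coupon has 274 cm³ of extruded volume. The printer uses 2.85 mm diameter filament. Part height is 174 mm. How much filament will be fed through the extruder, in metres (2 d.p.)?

Cross-section of 2.85 mm filament: π·(2.85/2)² = 6.3794 mm².
L = 274000 mm³ / 6.3794 mm² = 42950.75 mm, i.e. 42.95 m.

42.95 m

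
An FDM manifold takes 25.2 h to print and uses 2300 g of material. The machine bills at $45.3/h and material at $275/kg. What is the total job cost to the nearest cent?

$1774.06

Time charge = 45.3 × 25.2 = $1141.56.
Material charge = 275 × 2300/1000 = $632.50.
Job cost: 1141.56 + 632.50 = $1774.06.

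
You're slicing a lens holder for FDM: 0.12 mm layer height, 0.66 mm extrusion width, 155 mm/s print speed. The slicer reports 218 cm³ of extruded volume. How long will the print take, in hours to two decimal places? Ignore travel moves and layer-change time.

4.93 hours

Extrusion cross-section = 0.12 × 0.66 = 0.0792 mm².
Path length: 218000 mm³ / 0.0792 mm² → 2752525.3 mm.
Extrusion time: 2752525.3 / 155 → 17758.2 s.
17758.2 s = 4.93 hours.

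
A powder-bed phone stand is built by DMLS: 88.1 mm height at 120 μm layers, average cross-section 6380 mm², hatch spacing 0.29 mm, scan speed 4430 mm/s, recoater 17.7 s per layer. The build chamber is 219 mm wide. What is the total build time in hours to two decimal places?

Number of layers: 88.1 / 0.12 → 735 (rounded up).
Hatch length per layer: 6380 / 0.29 → 22000 mm.
Laser time per layer = 22000 / 4430 = 4.9661 s.
Layer cycle = 4.9661 + 17.7, so 22.6661 s.
Build time = 735 × 22.6661 = 16659.5835 s = 4.63 hours.

4.63 hours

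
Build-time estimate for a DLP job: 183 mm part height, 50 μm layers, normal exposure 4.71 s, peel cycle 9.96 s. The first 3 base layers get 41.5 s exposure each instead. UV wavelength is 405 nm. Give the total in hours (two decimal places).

14.95 hours

Number of layers: 183 / 0.05 → 3660 (rounded up).
Burn-in layers: 3 × (41.5 + 9.96) → 154.38 s.
Normal layers = 3657 × (4.71 + 9.96) = 53648.19 s.
Sum: 154.38 + 53648.19 = 53802.57 s → 14.95 hours.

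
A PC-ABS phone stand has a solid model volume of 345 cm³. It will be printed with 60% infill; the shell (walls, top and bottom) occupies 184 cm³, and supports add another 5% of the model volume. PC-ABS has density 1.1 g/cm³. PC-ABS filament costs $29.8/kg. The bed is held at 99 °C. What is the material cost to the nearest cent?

Infill region: 345 − 184 → 161 cm³.
Infill volume: 0.60 × 161 → 96.6 cm³.
Support = 0.05 × 345 = 17.25 cm³.
Total printed volume: 184 + 96.6 + 17.25 → 297.85 cm³.
Mass = 297.85 × 1.1 = 327.635 g.
Cost = 327.635 g / 1000 × $29.8/kg = $9.76.

$9.76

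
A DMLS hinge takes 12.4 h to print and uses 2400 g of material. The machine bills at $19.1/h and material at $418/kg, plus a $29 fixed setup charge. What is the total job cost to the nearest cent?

$1269.04

Time charge = 19.1 × 12.4 = $236.84.
Feedstock cost = 418 × 2400/1000, so $1003.20.
Total = 236.84 + 1003.20 + 29 = $1269.04.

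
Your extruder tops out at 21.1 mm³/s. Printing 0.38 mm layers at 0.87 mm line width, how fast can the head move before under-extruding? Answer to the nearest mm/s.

64 mm/s

Bead cross-section = 0.38 × 0.87, so 0.3306 mm².
Max speed = 21.1 / 0.3306 = 63.82 ≈ 64 mm/s.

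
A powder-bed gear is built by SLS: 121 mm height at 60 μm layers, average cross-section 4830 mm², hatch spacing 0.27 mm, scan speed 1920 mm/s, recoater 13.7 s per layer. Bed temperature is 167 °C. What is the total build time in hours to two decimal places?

12.90 hours

Number of layers: 121 / 0.06 → 2017 (rounded up).
Per-layer scan distance = 4830 / 0.27 = 17888.9 mm.
Per-layer scan time = 17888.9 / 1920 = 9.3171 s.
Layer cycle = 9.3171 + 13.7, so 23.0171 s.
2017 layers × 23.0171 s/layer = 46425.4907 s, i.e. 12.90 hours.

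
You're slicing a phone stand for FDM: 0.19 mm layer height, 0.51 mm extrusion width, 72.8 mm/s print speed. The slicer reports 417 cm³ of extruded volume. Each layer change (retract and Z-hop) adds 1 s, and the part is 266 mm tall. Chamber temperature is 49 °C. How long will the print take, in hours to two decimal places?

16.81 hours

Bead cross-section = 0.19 × 0.51 = 0.0969 mm².
Total extruded path = 417000/0.0969 = 4303405.6 mm.
Extrusion time: 4303405.6 / 72.8 → 59112.7 s.
Number of layers: 266 / 0.19 → 1400 (rounded up).
Layer-change overhead = 1400 × 1 = 1400 s.
Altogether 59112.7 + 1400 = 60512.7 s, i.e. 16.81 hours.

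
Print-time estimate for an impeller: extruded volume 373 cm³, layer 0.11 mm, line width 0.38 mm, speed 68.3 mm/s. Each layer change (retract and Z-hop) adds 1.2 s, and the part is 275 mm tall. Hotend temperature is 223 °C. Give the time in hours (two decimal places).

Bead cross-section = 0.11 × 0.38 = 0.0418 mm².
Path length: 373000 mm³ / 0.0418 mm² → 8923445 mm.
Extrusion time: 8923445 / 68.3 → 130650.7 s.
Number of layers: 275 / 0.11 → 2500 (rounded up).
Z-hop total = 2500 × 1.2, so 3000 s.
Altogether 130650.7 + 3000 = 133650.7 s, i.e. 37.13 hours.

37.13 hours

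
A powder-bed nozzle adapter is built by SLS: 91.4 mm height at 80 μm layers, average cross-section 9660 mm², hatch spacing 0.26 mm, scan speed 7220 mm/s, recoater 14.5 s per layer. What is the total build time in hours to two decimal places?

6.24 hours

Layers = ⌈91.4/0.08⌉ = 1143.
Scan path per layer = 9660 / 0.26 = 37153.8 mm.
Laser time per layer = 37153.8 / 7220 = 5.146 s.
Time per layer = 5.146 + 14.5 = 19.646 s.
Build time = 1143 × 19.646 = 22455.378 s = 6.24 hours.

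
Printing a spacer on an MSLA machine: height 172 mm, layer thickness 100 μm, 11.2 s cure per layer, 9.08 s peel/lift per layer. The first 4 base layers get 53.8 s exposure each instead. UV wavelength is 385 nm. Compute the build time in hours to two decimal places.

Number of layers: 172 / 0.1 → 1720 (rounded up).
Bottom layers: 4 × (53.8 + 9.08) → 251.52 s.
Normal layers: 1716 × (11.2 + 9.08) → 34800.48 s.
Sum: 251.52 + 34800.48 = 35052 s → 9.74 hours.

9.74 hours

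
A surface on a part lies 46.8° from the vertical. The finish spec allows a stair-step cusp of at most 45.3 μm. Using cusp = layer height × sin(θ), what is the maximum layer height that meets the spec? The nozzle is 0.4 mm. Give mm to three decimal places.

0.062 mm

sin(46.8°) = 0.7290; t_max = 0.0453/0.7290 = 0.062 mm.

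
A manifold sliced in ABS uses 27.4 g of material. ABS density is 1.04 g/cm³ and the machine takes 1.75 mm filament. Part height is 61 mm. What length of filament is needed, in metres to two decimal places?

Volume = 27.4 g / 1.04 g·cm⁻³ = 26.3462 cm³ = 26346.2 mm³.
Cross-section of 1.75 mm filament: π·(1.75/2)² = 2.4053 mm².
Length = 26346.2 / 2.4053 = 10953.39 mm = 10.95 m.

10.95 m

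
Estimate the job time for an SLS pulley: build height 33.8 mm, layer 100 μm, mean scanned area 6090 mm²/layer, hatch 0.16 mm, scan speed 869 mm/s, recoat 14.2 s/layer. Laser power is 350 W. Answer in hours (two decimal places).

5.45 hours

Layers = ⌈33.8/0.1⌉ = 338.
Scan path per layer = 6090 / 0.16, so 38062.5 mm.
Laser time per layer: 38062.5 / 869 → 43.8003 s.
Per-layer time: 43.8003 + 14.2 → 58.0003 s.
338 layers × 58.0003 s/layer = 19604.1014 s, i.e. 5.45 hours.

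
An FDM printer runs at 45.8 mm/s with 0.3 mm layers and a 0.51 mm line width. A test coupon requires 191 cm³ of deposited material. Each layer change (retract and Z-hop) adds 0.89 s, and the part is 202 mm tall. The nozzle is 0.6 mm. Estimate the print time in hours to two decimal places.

7.74 hours

Line area = 0.3 × 0.51, so 0.153 mm².
Toolpath length = 191 cm³ / 0.153 mm² = 191000 / 0.153 = 1248366 mm.
Time extruding = 1248366 / 45.8 = 27256.9 s.
Layer count = ceil(202 / 0.3) = 674.
Z-hop total: 674 × 0.89 → 599.86 s.
Altogether 27256.9 + 599.86 = 27856.76 s, i.e. 7.74 hours.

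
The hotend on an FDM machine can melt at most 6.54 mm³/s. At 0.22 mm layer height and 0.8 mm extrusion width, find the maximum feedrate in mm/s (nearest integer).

A = 0.22 × 0.8 = 0.176 mm².
v_max = Q/A = 6.54/0.176 = 37.16 mm/s → 37 mm/s.

37 mm/s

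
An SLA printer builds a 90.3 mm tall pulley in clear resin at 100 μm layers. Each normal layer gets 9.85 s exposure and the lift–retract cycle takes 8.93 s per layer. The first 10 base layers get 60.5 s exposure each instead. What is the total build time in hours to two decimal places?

Number of layers: 90.3 / 0.1 → 903 (rounded up).
Burn-in layers = 10 × (60.5 + 8.93) = 694.3 s.
Normal layers = 893 × (9.85 + 8.93) = 16770.54 s.
Total = 694.3 + 16770.54 = 17464.84 s = 4.85 hours.

4.85 hours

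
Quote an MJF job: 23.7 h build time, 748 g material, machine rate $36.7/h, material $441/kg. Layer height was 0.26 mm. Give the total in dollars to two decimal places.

Time charge = 36.7 × 23.7, so $869.79.
Material cost = 441 × 748/1000 = $329.868.
Job cost: 869.79 + 329.868 = 1199.658 ≈ $1199.66.

$1199.66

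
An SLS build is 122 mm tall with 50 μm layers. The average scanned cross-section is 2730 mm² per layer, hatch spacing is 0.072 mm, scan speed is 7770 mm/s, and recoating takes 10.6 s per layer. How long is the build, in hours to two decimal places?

Number of layers: 122 / 0.05 → 2440 (rounded up).
Per-layer scan distance = 2730 / 0.072, so 37916.7 mm.
Per-layer scan time = 37916.7 / 7770 = 4.8799 s.
Layer cycle = 4.8799 + 10.6 = 15.4799 s.
Total: 2440 × 15.4799 s = 37770.956 s → 10.49 hours.

10.49 hours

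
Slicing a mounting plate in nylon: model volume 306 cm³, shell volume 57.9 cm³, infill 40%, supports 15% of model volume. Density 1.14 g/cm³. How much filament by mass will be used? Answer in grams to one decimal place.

231.5 g

Interior volume: 306 − 57.9 → 248.1 cm³.
Infill deposited = 0.40 × 248.1, so 99.24 cm³.
Support = 0.15 × 306 = 45.9 cm³.
Total printed volume = 57.9 + 99.24 + 45.9, so 203.04 cm³.
Mass: 203.04 × 1.14 → 231.4656 g.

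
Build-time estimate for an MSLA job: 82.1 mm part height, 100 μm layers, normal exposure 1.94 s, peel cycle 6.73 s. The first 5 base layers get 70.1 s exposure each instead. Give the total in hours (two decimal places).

Layers = ⌈82.1/0.1⌉ = 821.
Burn-in layers = 5 × (70.1 + 6.73), so 384.15 s.
Regular layers = 816 × (1.94 + 6.73), so 7074.72 s.
Sum: 384.15 + 7074.72 = 7458.87 s → 2.07 hours.

2.07 hours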